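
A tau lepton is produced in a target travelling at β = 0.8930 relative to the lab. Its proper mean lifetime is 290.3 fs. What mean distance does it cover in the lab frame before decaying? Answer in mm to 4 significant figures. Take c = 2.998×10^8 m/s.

d ≈ 0.1727 mm

γ = 1/√(1 − 0.8930²) = 2.22194
Dilated lifetime: Δt = γτ₀ = 2.22194 × 290.3 fs = 645.030 fs
d = vΔt = 0.8930c × 645.030 fs = 2.67721×10^8 m/s × 6.45030×10^-13 s = 0.1727 mm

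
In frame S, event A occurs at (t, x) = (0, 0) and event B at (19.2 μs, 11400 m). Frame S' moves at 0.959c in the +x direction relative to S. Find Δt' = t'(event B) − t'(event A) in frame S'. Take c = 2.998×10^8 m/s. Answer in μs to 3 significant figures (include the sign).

Δt' ≈ -60.9 μs

γ = 1/√(1 − 0.959²) = 3.5285
Δt' = γ(Δt − vΔx/c²) = 3.5285 × (19.2 μs − 0.959×11400 m / (2.998×10^8 m/s))
= 3.5285 × (-17.266 μs) = -60.9 μs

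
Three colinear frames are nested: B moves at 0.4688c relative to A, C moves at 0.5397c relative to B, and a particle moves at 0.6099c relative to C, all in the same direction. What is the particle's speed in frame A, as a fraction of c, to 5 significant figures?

u ≈ 0.94894c

Compose boost 2: (0.5397 + 0.4688)/(1 + 0.5397×0.4688) = 1.0085/1.253011 = 0.8048610
Compose boost 3: (0.6099 + 0.8048610)/(1 + 0.6099×0.8048610) = 1.414761/1.490885 = 0.94894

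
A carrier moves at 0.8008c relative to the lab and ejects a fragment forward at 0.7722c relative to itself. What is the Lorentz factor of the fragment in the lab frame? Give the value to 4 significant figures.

u_lab = (0.7722 + 0.8008)/(1 + 0.7722×0.8008) = 1.5730/1.618378 = 0.9719610
γ = 1/√(1 − 0.9719610²) = 4.253

γ ≈ 4.253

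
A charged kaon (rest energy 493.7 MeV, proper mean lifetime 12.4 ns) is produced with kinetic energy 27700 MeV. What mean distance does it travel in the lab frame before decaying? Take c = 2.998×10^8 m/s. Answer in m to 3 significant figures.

d ≈ 212 m

γ = 1 + K/(m₀c²) = 1 + 27700/493.7 = 57.107
β = √(1 − 1/γ²) = 0.99985
Dilated lifetime: γτ₀ = 57.107 × 12.4 ns = 708.13 ns
d = βc·γτ₀ = 0.99985 × (2.998×10^8 m/s) × 7.0813×10^-7 s = 212 m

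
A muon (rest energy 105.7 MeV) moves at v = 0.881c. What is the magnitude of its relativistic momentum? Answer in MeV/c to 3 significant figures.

p ≈ 197 MeV/c

γ = 1/√(1 − 0.881²) = 2.1136
p = γβm₀c = 2.1136 × 0.881 × 105.7 MeV/c = 197 MeV/c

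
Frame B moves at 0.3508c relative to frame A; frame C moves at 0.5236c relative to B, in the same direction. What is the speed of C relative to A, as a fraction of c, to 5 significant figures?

u ≈ 0.73871c

Compose boost 2: (0.5236 + 0.3508)/(1 + 0.5236×0.3508) = 0.87440/1.183679 = 0.73871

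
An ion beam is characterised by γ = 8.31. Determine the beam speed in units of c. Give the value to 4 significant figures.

β ≈ 0.9927

β = √(1 − 1/γ²) = √(1 − 1/8.31²) = √(0.985519) = 0.9927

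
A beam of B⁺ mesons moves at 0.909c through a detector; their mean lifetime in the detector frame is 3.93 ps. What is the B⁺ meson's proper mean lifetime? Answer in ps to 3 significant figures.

γ = 1/√(1 − 0.909²) = 2.3993
Proper time: τ₀ = Δt/γ = 3.93/2.3993 = 1.64 ps

τ₀ ≈ 1.64 ps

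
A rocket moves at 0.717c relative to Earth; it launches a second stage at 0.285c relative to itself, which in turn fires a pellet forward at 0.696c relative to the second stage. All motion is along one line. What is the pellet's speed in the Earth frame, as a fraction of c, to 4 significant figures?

Compose boost 2: (0.285 + 0.717)/(1 + 0.285×0.717) = 1.002/1.20434 = 0.831988
Compose boost 3: (0.696 + 0.831988)/(1 + 0.696×0.831988) = 1.52799/1.57906 = 0.9677

u ≈ 0.9677c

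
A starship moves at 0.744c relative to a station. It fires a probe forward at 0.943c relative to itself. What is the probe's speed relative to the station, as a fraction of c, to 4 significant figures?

Relativistic velocity addition: u = (u' + v)/(1 + u'v/c²)
= (0.943 + 0.744)/(1 + 0.943×0.744) = 1.687/1.70159 = 0.9914

u ≈ 0.9914c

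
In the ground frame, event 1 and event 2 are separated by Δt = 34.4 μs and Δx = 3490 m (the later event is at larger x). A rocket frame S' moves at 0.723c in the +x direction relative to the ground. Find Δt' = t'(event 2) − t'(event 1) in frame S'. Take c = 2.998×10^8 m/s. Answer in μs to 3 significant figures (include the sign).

γ = 1/√(1 − 0.723²) = 1.4475
Δt' = γ(Δt − vΔx/c²) = 1.4475 × (34.4 μs − 0.723×3490 m / (2.998×10^8 m/s))
= 1.4475 × (25.983 μs) = 37.6 μs

Δt' ≈ 37.6 μs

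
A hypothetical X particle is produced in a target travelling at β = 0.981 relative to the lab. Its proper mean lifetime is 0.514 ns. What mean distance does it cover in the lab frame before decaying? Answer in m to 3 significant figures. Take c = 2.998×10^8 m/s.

γ = 1/√(1 − 0.981²) = 5.1544
Dilated lifetime: Δt = γτ₀ = 5.1544 × 0.514 ns = 2.6494 ns
d = vΔt = 0.981c × 2.6494 ns = 2.9410×10^8 m/s × 2.6494×10^-9 s = 0.779 m

d ≈ 0.779 m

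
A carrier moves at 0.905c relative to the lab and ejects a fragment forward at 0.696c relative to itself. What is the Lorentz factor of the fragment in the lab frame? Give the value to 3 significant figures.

γ ≈ 5.34

u_lab = (0.696 + 0.905)/(1 + 0.696×0.905) = 1.601/1.62988 = 0.982281
γ = 1/√(1 − 0.982281²) = 5.34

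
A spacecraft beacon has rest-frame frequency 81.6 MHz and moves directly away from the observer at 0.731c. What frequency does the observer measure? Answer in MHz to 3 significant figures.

f_obs ≈ 32.2 MHz

Relativistic Doppler: f_obs = f_src √((1−β)/(1+β))
= 81.6 × √(0.26900/1.7310) = 81.6 × 0.39421 = 32.2 MHz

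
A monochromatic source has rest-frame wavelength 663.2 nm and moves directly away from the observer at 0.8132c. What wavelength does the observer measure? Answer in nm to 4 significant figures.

λ_obs ≈ 2066 nm

Relativistic Doppler: λ_obs = λ_src √((1+β)/(1−β))
= 663.2 × √(1.81320/0.186800) = 663.2 × 3.11555 = 2066 nm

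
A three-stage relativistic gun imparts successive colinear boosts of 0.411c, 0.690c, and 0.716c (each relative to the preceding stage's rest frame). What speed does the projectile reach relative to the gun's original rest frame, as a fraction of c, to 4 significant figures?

Compose boost 2: (0.690 + 0.411)/(1 + 0.690×0.411) = 1.101/1.28359 = 0.857751
Compose boost 3: (0.716 + 0.857751)/(1 + 0.716×0.857751) = 1.57375/1.61415 = 0.9750

u ≈ 0.9750c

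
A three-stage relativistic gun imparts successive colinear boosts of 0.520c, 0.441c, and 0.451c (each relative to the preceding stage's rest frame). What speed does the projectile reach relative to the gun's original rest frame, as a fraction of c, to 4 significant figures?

Compose boost 2: (0.441 + 0.520)/(1 + 0.441×0.520) = 0.9610/1.22932 = 0.781733
Compose boost 3: (0.451 + 0.781733)/(1 + 0.451×0.781733) = 1.23273/1.35256 = 0.9114

u ≈ 0.9114c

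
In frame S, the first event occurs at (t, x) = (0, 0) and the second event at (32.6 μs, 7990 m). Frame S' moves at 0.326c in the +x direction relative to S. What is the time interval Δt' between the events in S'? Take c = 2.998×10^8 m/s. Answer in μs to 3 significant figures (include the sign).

Δt' ≈ 25.3 μs

γ = 1/√(1 − 0.326²) = 1.0578
Δt' = γ(Δt − vΔx/c²) = 1.0578 × (32.6 μs − 0.326×7990 m / (2.998×10^8 m/s))
= 1.0578 × (23.912 μs) = 25.3 μs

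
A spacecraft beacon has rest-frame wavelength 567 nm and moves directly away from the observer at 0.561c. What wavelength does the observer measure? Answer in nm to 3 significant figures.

λ_obs ≈ 1070 nm

Relativistic Doppler: λ_obs = λ_src √((1+β)/(1−β))
= 567 × √(1.5610/0.43900) = 567 × 1.8857 = 1070 nm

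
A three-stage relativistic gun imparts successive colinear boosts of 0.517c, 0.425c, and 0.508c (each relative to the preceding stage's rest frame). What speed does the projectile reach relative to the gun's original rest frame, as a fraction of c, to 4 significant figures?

Compose boost 2: (0.425 + 0.517)/(1 + 0.425×0.517) = 0.9420/1.21972 = 0.772305
Compose boost 3: (0.508 + 0.772305)/(1 + 0.508×0.772305) = 1.28031/1.39233 = 0.9195

u ≈ 0.9195c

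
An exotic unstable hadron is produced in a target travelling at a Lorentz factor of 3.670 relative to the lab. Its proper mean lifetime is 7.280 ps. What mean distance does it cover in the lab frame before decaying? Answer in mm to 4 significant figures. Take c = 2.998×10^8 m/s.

β = √(1 − 1/γ²) = √(1 − 1/3.670²) = 0.962162
Dilated lifetime: Δt = γτ₀ = 3.670 × 7.280 ps = 26.7176 ps
d = vΔt = 0.962162c × 26.7176 ps = 2.88456×10^8 m/s × 2.67176×10^-11 s = 7.707 mm

d ≈ 7.707 mm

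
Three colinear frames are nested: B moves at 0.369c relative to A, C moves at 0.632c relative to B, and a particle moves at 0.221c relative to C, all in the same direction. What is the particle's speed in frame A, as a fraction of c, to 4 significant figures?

u ≈ 0.8756c

Compose boost 2: (0.632 + 0.369)/(1 + 0.632×0.369) = 1.001/1.23321 = 0.811704
Compose boost 3: (0.221 + 0.811704)/(1 + 0.221×0.811704) = 1.03270/1.17939 = 0.8756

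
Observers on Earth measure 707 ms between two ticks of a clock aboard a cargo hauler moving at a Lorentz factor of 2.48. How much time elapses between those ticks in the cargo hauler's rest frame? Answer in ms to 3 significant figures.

γ = 2.48 (given)
Proper time: τ₀ = Δt/γ = 707/2.48 = 285 ms

τ₀ ≈ 285 ms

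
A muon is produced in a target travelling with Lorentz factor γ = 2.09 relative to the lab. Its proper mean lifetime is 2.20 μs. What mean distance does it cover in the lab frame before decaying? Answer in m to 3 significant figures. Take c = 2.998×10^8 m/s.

β = √(1 − 1/γ²) = √(1 − 1/2.09²) = 0.87810
Dilated lifetime: Δt = γτ₀ = 2.09 × 2.20 μs = 4.5980 μs
d = vΔt = 0.87810c × 4.5980 μs = 2.6326×10^8 m/s × 4.5980×10^-6 s = 1210 m

d ≈ 1210 m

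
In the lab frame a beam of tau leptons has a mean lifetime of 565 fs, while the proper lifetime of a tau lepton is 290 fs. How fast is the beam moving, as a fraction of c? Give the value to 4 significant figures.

β ≈ 0.8582

γ = Δt/τ₀ = 565/290 = 1.94828
β = √(1 − 1/γ²) = √(1 − 1/1.94828²) = 0.8582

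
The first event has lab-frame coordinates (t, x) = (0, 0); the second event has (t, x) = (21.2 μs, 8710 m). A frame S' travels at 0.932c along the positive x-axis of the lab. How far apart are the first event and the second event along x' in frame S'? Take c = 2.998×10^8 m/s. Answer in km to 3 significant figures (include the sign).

γ = 1/√(1 − 0.932²) = 2.7589
Δx' = γ(Δx − vΔt) = 2.7589 × (8710 m − 0.932×(2.998×10^8 m/s)×21.2×10^-6 s)
= 2.7589 × (2786.4 m) = 7.69 km

Δx' ≈ 7.69 km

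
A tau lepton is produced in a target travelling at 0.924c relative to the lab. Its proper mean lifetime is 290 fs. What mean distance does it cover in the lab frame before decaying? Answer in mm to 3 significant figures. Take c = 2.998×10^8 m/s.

d ≈ 0.210 mm

γ = 1/√(1 − 0.924²) = 2.6151
Dilated lifetime: Δt = γτ₀ = 2.6151 × 290 fs = 758.38 fs
d = vΔt = 0.924c × 758.38 fs = 2.7702×10^8 m/s × 7.5838×10^-13 s = 0.210 mm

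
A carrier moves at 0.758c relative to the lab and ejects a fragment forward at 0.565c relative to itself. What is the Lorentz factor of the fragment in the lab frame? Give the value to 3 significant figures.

γ ≈ 2.65

u_lab = (0.565 + 0.758)/(1 + 0.565×0.758) = 1.323/1.42827 = 0.926295
γ = 1/√(1 − 0.926295²) = 2.65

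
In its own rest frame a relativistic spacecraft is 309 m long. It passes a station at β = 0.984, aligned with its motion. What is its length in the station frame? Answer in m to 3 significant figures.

γ = 1/√(1 − 0.984²) = 5.6127
Length contraction: L = L₀/γ = 309/5.6127 = 55.1 m

L ≈ 55.1 m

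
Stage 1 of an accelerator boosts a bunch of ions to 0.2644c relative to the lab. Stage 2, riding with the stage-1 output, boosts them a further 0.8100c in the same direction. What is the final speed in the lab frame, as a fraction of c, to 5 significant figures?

Compose boost 2: (0.8100 + 0.2644)/(1 + 0.8100×0.2644) = 1.0744/1.214164 = 0.88489

u ≈ 0.88489c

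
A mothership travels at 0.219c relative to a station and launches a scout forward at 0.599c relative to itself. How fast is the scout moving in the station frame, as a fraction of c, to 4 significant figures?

u ≈ 0.7231c

Compose boost 2: (0.599 + 0.219)/(1 + 0.599×0.219) = 0.8180/1.13118 = 0.7231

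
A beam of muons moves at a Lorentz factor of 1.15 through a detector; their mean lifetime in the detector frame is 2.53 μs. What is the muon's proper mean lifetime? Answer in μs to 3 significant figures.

τ₀ ≈ 2.20 μs

γ = 1.15 (given)
Proper time: τ₀ = Δt/γ = 2.53/1.15 = 2.20 μs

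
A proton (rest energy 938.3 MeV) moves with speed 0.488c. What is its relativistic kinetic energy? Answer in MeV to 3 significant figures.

K ≈ 137 MeV

γ = 1/√(1 − 0.488²) = 1.1457
K = (γ − 1)m₀c² = (1.1457 − 1) × 938.3 MeV = 0.14568 × 938.3 MeV = 137 MeV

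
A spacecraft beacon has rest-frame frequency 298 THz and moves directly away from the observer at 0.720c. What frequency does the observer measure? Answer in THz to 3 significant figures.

f_obs ≈ 120 THz

Relativistic Doppler: f_obs = f_src √((1−β)/(1+β))
= 298 × √(0.28000/1.7200) = 298 × 0.40347 = 120 THz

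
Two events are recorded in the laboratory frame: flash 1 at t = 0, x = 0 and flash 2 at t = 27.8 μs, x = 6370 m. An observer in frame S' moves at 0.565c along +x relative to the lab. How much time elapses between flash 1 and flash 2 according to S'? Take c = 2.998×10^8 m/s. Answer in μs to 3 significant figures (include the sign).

Δt' ≈ 19.1 μs

γ = 1/√(1 − 0.565²) = 1.2120
Δt' = γ(Δt − vΔx/c²) = 1.2120 × (27.8 μs − 0.565×6370 m / (2.998×10^8 m/s))
= 1.2120 × (15.795 μs) = 19.1 μs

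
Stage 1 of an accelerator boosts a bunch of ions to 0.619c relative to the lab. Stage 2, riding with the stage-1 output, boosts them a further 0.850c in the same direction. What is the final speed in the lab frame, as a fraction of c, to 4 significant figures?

Compose boost 2: (0.850 + 0.619)/(1 + 0.850×0.619) = 1.469/1.52615 = 0.9626

u ≈ 0.9626c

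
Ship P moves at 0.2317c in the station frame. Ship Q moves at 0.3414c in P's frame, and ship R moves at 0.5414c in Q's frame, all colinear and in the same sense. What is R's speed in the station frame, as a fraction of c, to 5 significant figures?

Compose boost 2: (0.3414 + 0.2317)/(1 + 0.3414×0.2317) = 0.57310/1.079102 = 0.5310896
Compose boost 3: (0.5414 + 0.5310896)/(1 + 0.5414×0.5310896) = 1.072490/1.287532 = 0.83298

u ≈ 0.83298c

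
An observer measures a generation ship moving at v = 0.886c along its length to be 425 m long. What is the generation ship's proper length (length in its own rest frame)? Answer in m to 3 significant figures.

γ = 1/√(1 − 0.886²) = 2.1566
L₀ = γL = 2.1566 × 425 = 917 m

L₀ ≈ 917 m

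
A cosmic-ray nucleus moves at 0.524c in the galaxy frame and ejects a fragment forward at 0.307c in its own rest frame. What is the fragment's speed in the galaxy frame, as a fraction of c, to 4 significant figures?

u ≈ 0.7158c

Compose boost 2: (0.307 + 0.524)/(1 + 0.307×0.524) = 0.8310/1.16087 = 0.7158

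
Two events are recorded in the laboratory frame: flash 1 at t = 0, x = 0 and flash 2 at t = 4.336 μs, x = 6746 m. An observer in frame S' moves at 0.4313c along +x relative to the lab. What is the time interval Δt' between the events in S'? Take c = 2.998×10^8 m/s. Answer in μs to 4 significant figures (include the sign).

Δt' ≈ -5.951 μs

γ = 1/√(1 − 0.4313²) = 1.10839
Δt' = γ(Δt − vΔx/c²) = 1.10839 × (4.336 μs − 0.4313×6746 m / (2.998×10^8 m/s))
= 1.10839 × (-5.36897 μs) = -5.951 μs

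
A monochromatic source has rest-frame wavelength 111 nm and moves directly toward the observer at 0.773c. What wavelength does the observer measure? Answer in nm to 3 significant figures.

Relativistic Doppler: λ_obs = λ_src √((1−β)/(1+β))
= 111 × √(0.22700/1.7730) = 111 × 0.35782 = 39.7 nm

λ_obs ≈ 39.7 nm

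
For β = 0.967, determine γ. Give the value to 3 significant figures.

γ ≈ 3.93

γ = 1/√(1 − β²) = 1/√(1 − 0.967²) = 1/√(0.064911) = 3.93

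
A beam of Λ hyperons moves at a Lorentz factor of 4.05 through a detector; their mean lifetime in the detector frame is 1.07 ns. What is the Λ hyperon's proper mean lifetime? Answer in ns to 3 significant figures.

τ₀ ≈ 0.264 ns

γ = 4.05 (given)
Proper time: τ₀ = Δt/γ = 1.07/4.05 = 0.264 ns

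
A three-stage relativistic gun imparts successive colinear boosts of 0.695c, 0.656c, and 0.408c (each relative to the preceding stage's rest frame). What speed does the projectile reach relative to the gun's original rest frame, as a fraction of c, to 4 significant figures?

Compose boost 2: (0.656 + 0.695)/(1 + 0.656×0.695) = 1.351/1.45592 = 0.927936
Compose boost 3: (0.408 + 0.927936)/(1 + 0.408×0.927936) = 1.33594/1.37860 = 0.9691

u ≈ 0.9691c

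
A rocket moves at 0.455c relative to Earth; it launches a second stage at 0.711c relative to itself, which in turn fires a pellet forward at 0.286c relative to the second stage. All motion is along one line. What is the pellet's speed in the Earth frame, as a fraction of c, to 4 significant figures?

u ≈ 0.9321c

Compose boost 2: (0.711 + 0.455)/(1 + 0.711×0.455) = 1.166/1.32350 = 0.880994
Compose boost 3: (0.286 + 0.880994)/(1 + 0.286×0.880994) = 1.16699/1.25196 = 0.9321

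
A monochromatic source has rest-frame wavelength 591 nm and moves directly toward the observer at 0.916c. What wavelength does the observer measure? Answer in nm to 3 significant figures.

Relativistic Doppler: λ_obs = λ_src √((1−β)/(1+β))
= 591 × √(0.084000/1.9160) = 591 × 0.20938 = 124 nm

λ_obs ≈ 124 nm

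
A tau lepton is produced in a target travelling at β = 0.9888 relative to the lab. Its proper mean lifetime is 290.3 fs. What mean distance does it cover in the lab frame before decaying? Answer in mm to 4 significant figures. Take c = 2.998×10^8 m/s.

d ≈ 0.5766 mm

γ = 1/√(1 − 0.9888²) = 6.70032
Dilated lifetime: Δt = γτ₀ = 6.70032 × 290.3 fs = 1945.10 fs
d = vΔt = 0.9888c × 1945.10 fs = 2.96442×10^8 m/s × 1.94510×10^-12 s = 0.5766 mm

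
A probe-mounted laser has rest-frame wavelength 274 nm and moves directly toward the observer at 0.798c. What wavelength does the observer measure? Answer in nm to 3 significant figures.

Relativistic Doppler: λ_obs = λ_src √((1−β)/(1+β))
= 274 × √(0.20200/1.7980) = 274 × 0.33518 = 91.8 nm

λ_obs ≈ 91.8 nm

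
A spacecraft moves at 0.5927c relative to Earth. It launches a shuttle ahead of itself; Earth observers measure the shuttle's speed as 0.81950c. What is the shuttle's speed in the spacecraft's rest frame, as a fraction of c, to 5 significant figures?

u' ≈ 0.44100c

Inverse velocity addition: u' = (u − v)/(1 − uv/c²)
= (0.81950 − 0.5927)/(1 − 0.81950×0.5927) = 0.22680/0.5142823 = 0.44100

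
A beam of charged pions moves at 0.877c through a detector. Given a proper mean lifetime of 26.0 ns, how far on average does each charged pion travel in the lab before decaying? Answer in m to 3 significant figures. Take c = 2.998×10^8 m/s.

γ = 1/√(1 − 0.877²) = 2.0812
Dilated lifetime: Δt = γτ₀ = 2.0812 × 26.0 ns = 54.111 ns
d = vΔt = 0.877c × 54.111 ns = 2.6292×10^8 m/s × 5.4111×10^-8 s = 14.2 m

d ≈ 14.2 m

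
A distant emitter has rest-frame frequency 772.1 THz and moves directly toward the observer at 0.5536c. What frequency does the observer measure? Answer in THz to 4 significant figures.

f_obs ≈ 1440 THz

Relativistic Doppler: f_obs = f_src √((1+β)/(1−β))
= 772.1 × √(1.55360/0.446400) = 772.1 × 1.86555 = 1440 THz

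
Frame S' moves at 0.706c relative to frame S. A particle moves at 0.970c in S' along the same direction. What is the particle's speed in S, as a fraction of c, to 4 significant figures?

Relativistic velocity addition: u = (u' + v)/(1 + u'v/c²)
= (0.970 + 0.706)/(1 + 0.970×0.706) = 1.676/1.68482 = 0.9948

u ≈ 0.9948c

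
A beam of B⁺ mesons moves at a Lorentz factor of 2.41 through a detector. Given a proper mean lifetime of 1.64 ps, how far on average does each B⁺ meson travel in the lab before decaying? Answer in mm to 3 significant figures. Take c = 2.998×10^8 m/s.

d ≈ 1.08 mm

β = √(1 − 1/γ²) = √(1 − 1/2.41²) = 0.90985
Dilated lifetime: Δt = γτ₀ = 2.41 × 1.64 ps = 3.9524 ps
d = vΔt = 0.90985c × 3.9524 ps = 2.7277×10^8 m/s × 3.9524×10^-12 s = 1.08 mm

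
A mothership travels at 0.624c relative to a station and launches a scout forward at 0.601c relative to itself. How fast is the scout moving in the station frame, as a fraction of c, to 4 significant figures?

u ≈ 0.8909c

Compose boost 2: (0.601 + 0.624)/(1 + 0.601×0.624) = 1.225/1.37502 = 0.8909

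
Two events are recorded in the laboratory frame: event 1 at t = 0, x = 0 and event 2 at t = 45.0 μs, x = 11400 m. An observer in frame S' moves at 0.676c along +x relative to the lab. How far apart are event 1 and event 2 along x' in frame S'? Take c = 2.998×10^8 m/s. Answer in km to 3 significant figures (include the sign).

Δx' ≈ 3.09 km

γ = 1/√(1 − 0.676²) = 1.3570
Δx' = γ(Δx − vΔt) = 1.3570 × (11400 m − 0.676×(2.998×10^8 m/s)×45.0×10^-6 s)
= 1.3570 × (2280.1 m) = 3.09 km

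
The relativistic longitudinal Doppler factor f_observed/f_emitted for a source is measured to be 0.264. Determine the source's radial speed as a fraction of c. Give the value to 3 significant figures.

β ≈ 0.870

f_obs/f_src = √((1−β)/(1+β)) = 0.264  ⇒  (1−β)/(1+β) = 0.069696
β = |1 − D²|/(1 + D²) = |1 − 0.069696|/(1 + 0.069696) = 0.870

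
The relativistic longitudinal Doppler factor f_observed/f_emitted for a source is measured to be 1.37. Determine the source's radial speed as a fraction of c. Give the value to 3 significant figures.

f_obs/f_src = √((1+β)/(1−β)) = 1.37  ⇒  (1+β)/(1−β) = 1.8769
β = |1 − D²|/(1 + D²) = |1 − 1.8769|/(1 + 1.8769) = 0.305

β ≈ 0.305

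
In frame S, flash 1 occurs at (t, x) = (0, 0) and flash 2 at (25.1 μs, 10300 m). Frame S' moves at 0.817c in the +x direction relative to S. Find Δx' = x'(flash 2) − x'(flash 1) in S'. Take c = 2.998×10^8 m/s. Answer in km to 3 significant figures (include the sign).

γ = 1/√(1 − 0.817²) = 1.7342
Δx' = γ(Δx − vΔt) = 1.7342 × (10300 m − 0.817×(2.998×10^8 m/s)×25.1×10^-6 s)
= 1.7342 × (4152.1 m) = 7.20 km

Δx' ≈ 7.20 km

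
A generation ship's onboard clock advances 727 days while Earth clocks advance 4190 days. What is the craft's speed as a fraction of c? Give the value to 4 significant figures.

γ = Δt/τ₀ = 4190/727 = 5.76341
β = √(1 − 1/γ²) = √(1 − 1/5.76341²) = 0.9848

β ≈ 0.9848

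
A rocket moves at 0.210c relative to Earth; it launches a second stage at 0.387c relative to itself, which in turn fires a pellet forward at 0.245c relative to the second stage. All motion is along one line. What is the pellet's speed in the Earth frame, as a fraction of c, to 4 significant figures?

u ≈ 0.7021c

Compose boost 2: (0.387 + 0.210)/(1 + 0.387×0.210) = 0.5970/1.08127 = 0.552129
Compose boost 3: (0.245 + 0.552129)/(1 + 0.245×0.552129) = 0.797129/1.13527 = 0.7021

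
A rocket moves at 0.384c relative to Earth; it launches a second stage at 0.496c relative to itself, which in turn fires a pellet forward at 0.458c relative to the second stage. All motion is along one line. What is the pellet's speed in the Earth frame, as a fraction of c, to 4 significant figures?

Compose boost 2: (0.496 + 0.384)/(1 + 0.496×0.384) = 0.8800/1.19046 = 0.739208
Compose boost 3: (0.458 + 0.739208)/(1 + 0.458×0.739208) = 1.19721/1.33856 = 0.8944

u ≈ 0.8944c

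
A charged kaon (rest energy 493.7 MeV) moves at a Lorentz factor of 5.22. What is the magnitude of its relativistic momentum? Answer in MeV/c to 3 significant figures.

β = √(1 − 1/γ²) = √(1 − 1/5.22²) = 0.98148
p = γβm₀c = 5.22 × 0.98148 × 493.7 MeV/c = 2530 MeV/c

p ≈ 2530 MeV/c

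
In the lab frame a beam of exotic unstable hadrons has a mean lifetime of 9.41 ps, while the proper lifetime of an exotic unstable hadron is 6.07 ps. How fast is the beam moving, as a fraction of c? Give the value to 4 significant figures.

γ = Δt/τ₀ = 9.41/6.07 = 1.55025
β = √(1 − 1/γ²) = √(1 − 1/1.55025²) = 0.7641

β ≈ 0.7641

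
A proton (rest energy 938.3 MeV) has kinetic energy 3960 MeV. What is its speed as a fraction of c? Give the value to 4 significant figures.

β ≈ 0.9815

γ = 1 + K/(m₀c²) = 1 + 3960/938.3 = 5.22040
β = √(1 − 1/γ²) = 0.9815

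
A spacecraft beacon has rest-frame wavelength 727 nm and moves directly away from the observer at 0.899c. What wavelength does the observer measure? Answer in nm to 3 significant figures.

Relativistic Doppler: λ_obs = λ_src √((1+β)/(1−β))
= 727 × √(1.8990/0.10100) = 727 × 4.3361 = 3150 nm

λ_obs ≈ 3150 nm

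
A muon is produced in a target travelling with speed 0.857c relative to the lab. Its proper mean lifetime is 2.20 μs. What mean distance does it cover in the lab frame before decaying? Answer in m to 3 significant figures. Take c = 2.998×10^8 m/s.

d ≈ 1100 m

γ = 1/√(1 − 0.857²) = 1.9406
Dilated lifetime: Δt = γτ₀ = 1.9406 × 2.20 μs = 4.2692 μs
d = vΔt = 0.857c × 4.2692 μs = 2.5693×10^8 m/s × 4.2692×10^-6 s = 1100 m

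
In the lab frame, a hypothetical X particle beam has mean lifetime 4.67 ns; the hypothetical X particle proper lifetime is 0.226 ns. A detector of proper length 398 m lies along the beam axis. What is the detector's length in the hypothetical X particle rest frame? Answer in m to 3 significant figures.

L ≈ 19.3 m

Time dilation ⇒ γ = Δt/τ₀ = 4.67/0.226 = 20.664
Length contraction: L = L₀/γ = 398/20.664 = 19.3 m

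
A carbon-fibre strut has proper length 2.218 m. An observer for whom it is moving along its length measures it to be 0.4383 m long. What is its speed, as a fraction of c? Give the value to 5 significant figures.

γ = L₀/L = 2.218/0.4383 = 5.060461
β = √(1 − 1/γ²) = 0.98028

β ≈ 0.98028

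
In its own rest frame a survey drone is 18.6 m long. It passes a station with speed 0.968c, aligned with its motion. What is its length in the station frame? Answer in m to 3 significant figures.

γ = 1/√(1 − 0.968²) = 3.9849
Length contraction: L = L₀/γ = 18.6/3.9849 = 4.67 m

L ≈ 4.67 m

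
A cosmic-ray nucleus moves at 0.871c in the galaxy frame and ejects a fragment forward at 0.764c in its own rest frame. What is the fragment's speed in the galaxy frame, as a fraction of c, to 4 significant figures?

u ≈ 0.9817c

Compose boost 2: (0.764 + 0.871)/(1 + 0.764×0.871) = 1.635/1.66544 = 0.9817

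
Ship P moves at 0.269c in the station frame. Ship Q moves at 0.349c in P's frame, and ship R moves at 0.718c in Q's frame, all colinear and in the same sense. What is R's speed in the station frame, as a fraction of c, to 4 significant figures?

Compose boost 2: (0.349 + 0.269)/(1 + 0.349×0.269) = 0.6180/1.09388 = 0.564961
Compose boost 3: (0.718 + 0.564961)/(1 + 0.718×0.564961) = 1.28296/1.40564 = 0.9127

u ≈ 0.9127c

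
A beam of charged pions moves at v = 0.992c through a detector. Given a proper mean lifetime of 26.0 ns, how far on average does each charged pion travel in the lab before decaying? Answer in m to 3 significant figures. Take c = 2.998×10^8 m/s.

d ≈ 61.3 m

γ = 1/√(1 − 0.992²) = 7.9216
Dilated lifetime: Δt = γτ₀ = 7.9216 × 26.0 ns = 205.96 ns
d = vΔt = 0.992c × 205.96 ns = 2.9740×10^8 m/s × 2.0596×10^-7 s = 61.3 m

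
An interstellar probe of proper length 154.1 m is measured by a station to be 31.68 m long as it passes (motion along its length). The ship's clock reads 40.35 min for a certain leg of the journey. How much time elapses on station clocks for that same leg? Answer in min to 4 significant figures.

Δt ≈ 196.3 min

Length contraction ⇒ γ = L₀/L = 154.1/31.68 = 4.86427
Time dilation: Δt = γτ₀ = 4.86427 × 40.35 min = 196.3 min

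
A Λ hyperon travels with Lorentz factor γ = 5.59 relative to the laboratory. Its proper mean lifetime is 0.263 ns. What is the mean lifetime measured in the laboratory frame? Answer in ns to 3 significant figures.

Δt ≈ 1.47 ns

γ = 5.59 (given)
Time dilation: Δt = γτ₀ = 5.59 × 0.263 ns = 1.47 ns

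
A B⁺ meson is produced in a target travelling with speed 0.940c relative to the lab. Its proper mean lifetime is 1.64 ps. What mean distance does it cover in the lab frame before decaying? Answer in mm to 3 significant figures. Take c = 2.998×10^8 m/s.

γ = 1/√(1 − 0.940²) = 2.9311
Dilated lifetime: Δt = γτ₀ = 2.9311 × 1.64 ps = 4.8069 ps
d = vΔt = 0.940c × 4.8069 ps = 2.8181×10^8 m/s × 4.8069×10^-12 s = 1.35 mm

d ≈ 1.35 mm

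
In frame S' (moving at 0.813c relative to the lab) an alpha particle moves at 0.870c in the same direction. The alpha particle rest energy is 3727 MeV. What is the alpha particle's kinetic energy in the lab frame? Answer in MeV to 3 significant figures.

u_lab = (0.870 + 0.813)/(1 + 0.870×0.813) = 0.985761
γ = 1/√(1 − 0.985761²) = 5.9470
K = (γ − 1)m₀c² = (5.9470 − 1) × 3727 = 4.9470 × 3727 = 18400 MeV

K ≈ 18400 MeV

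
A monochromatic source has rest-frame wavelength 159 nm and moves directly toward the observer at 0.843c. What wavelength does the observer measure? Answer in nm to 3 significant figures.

λ_obs ≈ 46.4 nm

Relativistic Doppler: λ_obs = λ_src √((1−β)/(1+β))
= 159 × √(0.15700/1.8430) = 159 × 0.29187 = 46.4 nm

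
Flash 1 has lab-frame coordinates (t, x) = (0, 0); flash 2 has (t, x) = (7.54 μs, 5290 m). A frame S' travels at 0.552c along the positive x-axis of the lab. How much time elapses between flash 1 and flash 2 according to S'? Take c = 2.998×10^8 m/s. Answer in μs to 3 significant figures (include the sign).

Δt' ≈ -2.64 μs

γ = 1/√(1 − 0.552²) = 1.1993
Δt' = γ(Δt − vΔx/c²) = 1.1993 × (7.54 μs − 0.552×5290 m / (2.998×10^8 m/s))
= 1.1993 × (-2.2001 μs) = -2.64 μs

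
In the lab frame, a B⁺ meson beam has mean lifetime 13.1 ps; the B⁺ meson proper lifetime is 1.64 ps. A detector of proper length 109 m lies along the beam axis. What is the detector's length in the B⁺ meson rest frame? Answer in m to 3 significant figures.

L ≈ 13.6 m

Time dilation ⇒ γ = Δt/τ₀ = 13.1/1.64 = 7.9878
Length contraction: L = L₀/γ = 109/7.9878 = 13.6 m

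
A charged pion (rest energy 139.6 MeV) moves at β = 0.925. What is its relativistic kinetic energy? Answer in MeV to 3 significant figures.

K ≈ 228 MeV

γ = 1/√(1 − 0.925²) = 2.6318
K = (γ − 1)m₀c² = (2.6318 − 1) × 139.6 MeV = 1.6318 × 139.6 MeV = 228 MeV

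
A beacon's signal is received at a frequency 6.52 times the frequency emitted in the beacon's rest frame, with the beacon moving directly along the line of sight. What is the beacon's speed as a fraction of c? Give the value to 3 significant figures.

β ≈ 0.954

f_obs/f_src = √((1+β)/(1−β)) = 6.52  ⇒  (1+β)/(1−β) = 42.510
β = |1 − D²|/(1 + D²) = |1 − 42.510|/(1 + 42.510) = 0.954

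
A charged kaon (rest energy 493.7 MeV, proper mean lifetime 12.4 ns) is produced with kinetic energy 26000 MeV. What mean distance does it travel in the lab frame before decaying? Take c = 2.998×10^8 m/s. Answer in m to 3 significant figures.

γ = 1 + K/(m₀c²) = 1 + 26000/493.7 = 53.664
β = √(1 − 1/γ²) = 0.99983
Dilated lifetime: γτ₀ = 53.664 × 12.4 ns = 665.43 ns
d = βc·γτ₀ = 0.99983 × (2.998×10^8 m/s) × 6.6543×10^-7 s = 199 m

d ≈ 199 m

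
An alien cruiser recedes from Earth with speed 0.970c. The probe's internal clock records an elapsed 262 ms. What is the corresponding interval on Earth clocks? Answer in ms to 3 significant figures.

γ = 1/√(1 − 0.970²) = 4.1135
Time dilation: Δt = γτ₀ = 4.1135 × 262 ms = 1080 ms

Δt ≈ 1080 ms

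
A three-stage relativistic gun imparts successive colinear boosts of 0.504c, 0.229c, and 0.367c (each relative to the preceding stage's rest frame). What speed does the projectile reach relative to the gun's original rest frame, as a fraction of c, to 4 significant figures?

u ≈ 0.8251c

Compose boost 2: (0.229 + 0.504)/(1 + 0.229×0.504) = 0.7330/1.11542 = 0.657154
Compose boost 3: (0.367 + 0.657154)/(1 + 0.367×0.657154) = 1.02415/1.24118 = 0.8251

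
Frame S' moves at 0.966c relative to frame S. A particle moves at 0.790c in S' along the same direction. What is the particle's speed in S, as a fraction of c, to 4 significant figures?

Relativistic velocity addition: u = (u' + v)/(1 + u'v/c²)
= (0.790 + 0.966)/(1 + 0.790×0.966) = 1.756/1.76314 = 0.9960

u ≈ 0.9960c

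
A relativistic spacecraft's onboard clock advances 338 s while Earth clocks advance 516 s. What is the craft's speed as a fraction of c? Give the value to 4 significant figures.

β ≈ 0.7556

γ = Δt/τ₀ = 516/338 = 1.52663
β = √(1 − 1/γ²) = √(1 − 1/1.52663²) = 0.7556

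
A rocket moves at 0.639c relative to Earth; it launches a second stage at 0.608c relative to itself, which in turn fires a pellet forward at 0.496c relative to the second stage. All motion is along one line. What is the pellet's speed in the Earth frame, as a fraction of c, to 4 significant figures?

u ≈ 0.9645c

Compose boost 2: (0.608 + 0.639)/(1 + 0.608×0.639) = 1.247/1.38851 = 0.898084
Compose boost 3: (0.496 + 0.898084)/(1 + 0.496×0.898084) = 1.39408/1.44545 = 0.9645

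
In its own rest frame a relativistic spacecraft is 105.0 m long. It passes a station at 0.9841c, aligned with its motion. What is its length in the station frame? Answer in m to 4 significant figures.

γ = 1/√(1 − 0.9841²) = 5.63015
Length contraction: L = L₀/γ = 105.0/5.63015 = 18.65 m

L ≈ 18.65 m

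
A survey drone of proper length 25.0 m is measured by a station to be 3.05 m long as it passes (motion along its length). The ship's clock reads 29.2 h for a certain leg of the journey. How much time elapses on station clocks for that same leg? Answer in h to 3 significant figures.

Length contraction ⇒ γ = L₀/L = 25.0/3.05 = 8.1967
Time dilation: Δt = γτ₀ = 8.1967 × 29.2 h = 239 h

Δt ≈ 239 h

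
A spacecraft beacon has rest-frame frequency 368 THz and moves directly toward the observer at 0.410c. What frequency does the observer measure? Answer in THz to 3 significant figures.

Relativistic Doppler: f_obs = f_src √((1+β)/(1−β))
= 368 × √(1.4100/0.59000) = 368 × 1.5459 = 569 THz

f_obs ≈ 569 THz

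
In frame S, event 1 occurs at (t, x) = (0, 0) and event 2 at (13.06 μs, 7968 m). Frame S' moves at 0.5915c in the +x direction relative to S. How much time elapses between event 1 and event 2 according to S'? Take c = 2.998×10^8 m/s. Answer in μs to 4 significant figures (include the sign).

γ = 1/√(1 − 0.5915²) = 1.24023
Δt' = γ(Δt − vΔx/c²) = 1.24023 × (13.06 μs − 0.5915×7968 m / (2.998×10^8 m/s))
= 1.24023 × (-2.66072 μs) = -3.300 μs

Δt' ≈ -3.300 μs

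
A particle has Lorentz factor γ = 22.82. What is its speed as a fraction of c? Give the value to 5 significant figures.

β = √(1 − 1/γ²) = √(1 − 1/22.82²) = √(0.9980797) = 0.99904

β ≈ 0.99904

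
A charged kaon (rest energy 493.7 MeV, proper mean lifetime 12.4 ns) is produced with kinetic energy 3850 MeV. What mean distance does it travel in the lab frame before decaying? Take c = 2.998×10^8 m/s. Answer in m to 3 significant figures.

d ≈ 32.5 m

γ = 1 + K/(m₀c²) = 1 + 3850/493.7 = 8.7983
β = √(1 − 1/γ²) = 0.99352
Dilated lifetime: γτ₀ = 8.7983 × 12.4 ns = 109.10 ns
d = βc·γτ₀ = 0.99352 × (2.998×10^8 m/s) × 1.0910×10^-7 s = 32.5 m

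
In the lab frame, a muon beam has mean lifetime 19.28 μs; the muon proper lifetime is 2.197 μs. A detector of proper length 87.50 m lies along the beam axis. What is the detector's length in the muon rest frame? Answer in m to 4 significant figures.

Time dilation ⇒ γ = Δt/τ₀ = 19.28/2.197 = 8.77560
Length contraction: L = L₀/γ = 87.50/8.77560 = 9.971 m

L ≈ 9.971 m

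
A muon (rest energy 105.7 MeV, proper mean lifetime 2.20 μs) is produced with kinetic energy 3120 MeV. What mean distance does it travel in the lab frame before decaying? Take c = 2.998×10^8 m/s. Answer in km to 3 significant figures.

d ≈ 20.1 km

γ = 1 + K/(m₀c²) = 1 + 3120/105.7 = 30.518
β = √(1 − 1/γ²) = 0.99946
Dilated lifetime: γτ₀ = 30.518 × 2.20 μs = 67.139 μs
d = βc·γτ₀ = 0.99946 × (2.998×10^8 m/s) × 6.7139×10^-5 s = 20.1 km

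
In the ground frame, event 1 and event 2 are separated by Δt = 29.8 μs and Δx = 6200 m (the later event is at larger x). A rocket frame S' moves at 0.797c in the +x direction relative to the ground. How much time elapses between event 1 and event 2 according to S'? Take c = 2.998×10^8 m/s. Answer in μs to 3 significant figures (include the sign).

γ = 1/√(1 − 0.797²) = 1.6557
Δt' = γ(Δt − vΔx/c²) = 1.6557 × (29.8 μs − 0.797×6200 m / (2.998×10^8 m/s))
= 1.6557 × (13.318 μs) = 22.0 μs

Δt' ≈ 22.0 μs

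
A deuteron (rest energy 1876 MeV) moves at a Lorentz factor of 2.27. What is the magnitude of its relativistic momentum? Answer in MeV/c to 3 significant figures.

β = √(1 − 1/γ²) = √(1 − 1/2.27²) = 0.89774
p = γβm₀c = 2.27 × 0.89774 × 1876 MeV/c = 3820 MeV/c

p ≈ 3820 MeV/c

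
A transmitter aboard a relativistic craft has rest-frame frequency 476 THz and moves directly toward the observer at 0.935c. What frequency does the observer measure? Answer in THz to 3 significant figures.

Relativistic Doppler: f_obs = f_src √((1+β)/(1−β))
= 476 × √(1.9350/0.065000) = 476 × 5.4561 = 2600 THz

f_obs ≈ 2600 THz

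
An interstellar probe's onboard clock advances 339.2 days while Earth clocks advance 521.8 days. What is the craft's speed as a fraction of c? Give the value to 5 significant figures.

β ≈ 0.75989

γ = Δt/τ₀ = 521.8/339.2 = 1.538325
β = √(1 − 1/γ²) = √(1 − 1/1.538325²) = 0.75989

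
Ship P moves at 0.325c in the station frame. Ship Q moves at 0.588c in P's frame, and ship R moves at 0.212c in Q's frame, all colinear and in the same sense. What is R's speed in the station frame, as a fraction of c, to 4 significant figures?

Compose boost 2: (0.588 + 0.325)/(1 + 0.588×0.325) = 0.9130/1.19110 = 0.766518
Compose boost 3: (0.212 + 0.766518)/(1 + 0.212×0.766518) = 0.978518/1.16250 = 0.8417

u ≈ 0.8417c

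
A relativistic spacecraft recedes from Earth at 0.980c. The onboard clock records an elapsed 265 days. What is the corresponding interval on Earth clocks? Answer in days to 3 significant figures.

γ = 1/√(1 − 0.980²) = 5.0252
Time dilation: Δt = γτ₀ = 5.0252 × 265 days = 1330 days

Δt ≈ 1330 days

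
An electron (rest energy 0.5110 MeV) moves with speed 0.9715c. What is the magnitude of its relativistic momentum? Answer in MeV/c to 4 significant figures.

γ = 1/√(1 − 0.9715²) = 4.21871
p = γβm₀c = 4.21871 × 0.9715 × 0.5110 MeV/c = 2.094 MeV/c

p ≈ 2.094 MeV/c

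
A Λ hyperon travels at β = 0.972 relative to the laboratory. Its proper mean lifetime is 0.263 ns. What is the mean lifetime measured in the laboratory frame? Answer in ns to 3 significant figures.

Δt ≈ 1.12 ns

γ = 1/√(1 − 0.972²) = 4.2557
Time dilation: Δt = γτ₀ = 4.2557 × 0.263 ns = 1.12 ns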